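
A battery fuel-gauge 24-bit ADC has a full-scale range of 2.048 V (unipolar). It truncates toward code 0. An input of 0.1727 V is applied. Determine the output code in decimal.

code 1414758

LSB = 2.048 V / 16777216 = 0.12 µV.
Input sits at 1414758.400 steps above V_low.
⌊·⌋(1414758.400) = 1414758.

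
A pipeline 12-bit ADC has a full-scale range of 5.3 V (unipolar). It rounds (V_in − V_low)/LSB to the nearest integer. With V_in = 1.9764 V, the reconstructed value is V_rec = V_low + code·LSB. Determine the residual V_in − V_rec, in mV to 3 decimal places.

LSB = 5.3/2^12 = 1.294 mV.
(1.9764 − 0)/0.00129395 = 1527.4216; round gives code 1527.
V_rec = 0 + 1527·0.00129395 = 1.9758545 V.
Difference: 0.000545508 V → 0.546 mV.

0.546 mV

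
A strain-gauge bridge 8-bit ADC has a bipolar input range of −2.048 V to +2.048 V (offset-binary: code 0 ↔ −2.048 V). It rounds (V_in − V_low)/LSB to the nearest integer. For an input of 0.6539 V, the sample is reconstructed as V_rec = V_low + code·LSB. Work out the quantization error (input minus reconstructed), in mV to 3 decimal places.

-2.100 mV

Step size: 4.096 V ÷ 2^8 = 16.000 mV.
(0.6539 − (−2.048))/0.016 = 168.8688; round gives code 169.
Code 169 maps back to (−2.048) + 169×0.016 V = 0.656 V.
V_in − V_rec = -0.0021 V = -2.100 mV.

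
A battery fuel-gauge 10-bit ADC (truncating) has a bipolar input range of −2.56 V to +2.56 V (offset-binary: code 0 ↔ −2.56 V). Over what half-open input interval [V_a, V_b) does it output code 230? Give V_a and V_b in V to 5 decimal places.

[-1.41000 V, -1.40500 V)

LSB = 5.12/2^10 = 5.000 mV.
V_a = V_low + 230·LSB = -1.41 V; V_b = V_low + 231·LSB = -1.405 V.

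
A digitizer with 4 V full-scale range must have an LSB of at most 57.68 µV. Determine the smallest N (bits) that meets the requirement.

17 bits

Number of steps required ≥ 4 V / 57.68 µV = 69348.13.
Need 2^N ≥ 69348.13; 2^16 = 65536, 2^17 = 131072.
Minimum N = 17.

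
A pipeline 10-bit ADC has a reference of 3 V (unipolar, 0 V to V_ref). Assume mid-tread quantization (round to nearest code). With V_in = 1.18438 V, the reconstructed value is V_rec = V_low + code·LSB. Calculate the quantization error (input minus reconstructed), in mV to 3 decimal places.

LSB = 3/2^10 = 2.930 mV.
Scaled input = 404.2684 LSBs, so code = 404.
Reconstructed: 1.1835938 V.
V_in − V_rec = 0.00078625 V = 0.786 mV.

0.786 mV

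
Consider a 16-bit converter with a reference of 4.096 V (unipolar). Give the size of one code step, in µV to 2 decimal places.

Full-scale span = 4.096 V.
LSB = 4.096 / 2^16 = 4.096 / 65536 = 6.25e-05 V = 62.50 µV.

62.50 µV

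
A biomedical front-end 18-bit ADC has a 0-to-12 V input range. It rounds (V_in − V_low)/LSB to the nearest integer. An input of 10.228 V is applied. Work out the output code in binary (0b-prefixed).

code 0b110110100011001010 (decimal 223434)

With 262144 levels over 12 V, one step is 45.78 µV.
(V_in − V_low)/LSB = (10.228 − 0) / 4.57764e-05 = 223434.069.
Round → code 223434.
In binary (0b-prefixed): 0b110110100011001010.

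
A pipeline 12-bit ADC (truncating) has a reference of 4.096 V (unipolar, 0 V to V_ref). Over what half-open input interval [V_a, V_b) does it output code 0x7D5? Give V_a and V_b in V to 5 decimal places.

[2.00500 V, 2.00600 V)

LSB = 4.096/2^12 = 1.000 mV.
Code 0x7D5 = 2005 decimal.
V_a = V_low + 2005·LSB = 2.005 V; V_b = V_low + 2006·LSB = 2.006 V.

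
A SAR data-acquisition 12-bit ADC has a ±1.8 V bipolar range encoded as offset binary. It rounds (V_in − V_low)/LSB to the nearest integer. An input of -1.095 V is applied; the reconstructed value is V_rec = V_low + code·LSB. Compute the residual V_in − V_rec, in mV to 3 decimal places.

One LSB is 3.6 V / 4096 = 0.879 mV.
(V_in − V_low)/LSB = (-1.095 − (−1.8))/0.000878906 = 802.1333 → code 802 (round).
V_rec = (−1.8) + 802·0.000878906 = -1.0951172 V.
Difference: 0.000117187 V → 0.117 mV.

0.117 mV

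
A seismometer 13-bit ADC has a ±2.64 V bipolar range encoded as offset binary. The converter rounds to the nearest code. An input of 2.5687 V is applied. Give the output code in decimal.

code 8081

LSB = 5.28 V / 8192 = 0.645 mV.
(2.5687 − (−2.64)) / 0.000644531 = 8081.377 LSBs.
So the output code is 8081.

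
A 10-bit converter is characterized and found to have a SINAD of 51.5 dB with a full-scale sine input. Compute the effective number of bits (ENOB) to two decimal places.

ENOB = (SINAD − 1.76) / 6.02 = (51.5 − 1.76)/6.02 = 8.262.

8.26 bits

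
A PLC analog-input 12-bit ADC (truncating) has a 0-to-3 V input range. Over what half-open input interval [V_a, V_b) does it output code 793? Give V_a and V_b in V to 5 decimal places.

[0.58081 V, 0.58154 V)

LSB = 3/2^12 = 0.732 mV.
V_a = V_low + 793·LSB = 0.580811 V; V_b = V_low + 794·LSB = 0.581543 V.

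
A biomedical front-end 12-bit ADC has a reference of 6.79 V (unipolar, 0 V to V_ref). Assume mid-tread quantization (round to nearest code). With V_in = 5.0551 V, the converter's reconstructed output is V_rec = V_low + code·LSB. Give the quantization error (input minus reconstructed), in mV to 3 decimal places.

0.727 mV

One LSB is 6.79 V / 4096 = 1.658 mV.
(5.0551 − 0)/0.00165771 = 3049.4388; round gives code 3049.
Code 3049 maps back to 0 + 3049×0.00165771 V = 5.0543726 V.
Error = 5.0551 − 5.0543726 = 0.000727441 V = 0.727 mV.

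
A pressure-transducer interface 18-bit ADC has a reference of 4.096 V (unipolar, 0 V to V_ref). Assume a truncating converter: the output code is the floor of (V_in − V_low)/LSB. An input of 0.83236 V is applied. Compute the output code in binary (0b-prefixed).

code 0b1101000000010111 (decimal 53271)

LSB = 4.096 V / 262144 = 15.62 µV.
(V_in − V_low)/LSB = (0.83236 − 0) / 1.5625e-05 = 53271.040.
So the output code is 53271.
In binary (0b-prefixed): 0b1101000000010111.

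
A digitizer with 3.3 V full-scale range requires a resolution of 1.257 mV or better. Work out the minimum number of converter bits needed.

12 bits

Number of steps required ≥ 3.3 V / 1.257 mV = 2625.30.
Need 2^N ≥ 2625.30; 2^11 = 2048, 2^12 = 4096.
Minimum N = 12.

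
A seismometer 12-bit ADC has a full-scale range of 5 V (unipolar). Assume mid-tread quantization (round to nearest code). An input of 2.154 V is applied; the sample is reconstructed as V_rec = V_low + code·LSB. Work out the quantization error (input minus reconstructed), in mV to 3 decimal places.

One LSB is 5 V / 4096 = 1.221 mV.
(2.154 − 0)/0.0012207 = 1764.5568; round gives code 1765.
V_rec = 0 + 1765·0.0012207 = 2.154541 V.
Difference: -0.000541016 V → -0.541 mV.

-0.541 mV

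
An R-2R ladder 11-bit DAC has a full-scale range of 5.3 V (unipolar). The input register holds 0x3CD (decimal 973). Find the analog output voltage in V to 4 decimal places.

LSB = 5.3 V / 2^11 = 2.588 mV.
Code 0x3CD = 973 decimal.
V_out = 0 + 973 × 0.00258789 V = 2.51802 V.

2.5180 V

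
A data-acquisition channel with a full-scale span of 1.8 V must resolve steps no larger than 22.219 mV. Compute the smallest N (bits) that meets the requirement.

Number of steps required ≥ 1.8 V / 22.219 mV = 81.01.
Need 2^N ≥ 81.01; 2^6 = 64, 2^7 = 128.
Minimum N = 7.

7 bits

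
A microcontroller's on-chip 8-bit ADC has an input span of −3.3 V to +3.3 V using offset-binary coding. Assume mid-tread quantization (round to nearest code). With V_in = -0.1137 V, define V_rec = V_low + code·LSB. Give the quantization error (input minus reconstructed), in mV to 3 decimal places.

Step size: 6.6 V ÷ 2^8 = 25.781 mV.
(-0.1137 − (−3.3))/0.0257812 = 123.5898; round gives code 124.
Reconstructed: -0.103125 V.
V_in − V_rec = -0.010575 V = -10.575 mV.

-10.575 mV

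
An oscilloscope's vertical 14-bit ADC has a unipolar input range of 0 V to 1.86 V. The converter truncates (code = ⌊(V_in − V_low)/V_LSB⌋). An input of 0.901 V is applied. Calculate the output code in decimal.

Full-scale span = 1.86 V; LSB = 1.86/2^14 = 113.53 µV.
(0.901 − 0) / 0.000113525 = 7936.551 LSBs.
⌊·⌋(7936.551) = 7936.

code 7936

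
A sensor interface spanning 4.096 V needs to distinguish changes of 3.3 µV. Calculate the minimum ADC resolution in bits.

Number of steps required ≥ 4.096 V / 3.3 µV = 1241212.12.
Need 2^N ≥ 1241212.12; 2^20 = 1048576, 2^21 = 2097152.
Minimum N = 21.

21 bits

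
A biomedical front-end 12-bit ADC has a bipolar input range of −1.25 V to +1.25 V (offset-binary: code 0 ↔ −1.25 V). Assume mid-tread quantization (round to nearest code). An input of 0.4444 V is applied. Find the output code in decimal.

code 2776

With 4096 levels over 2.5 V, one step is 0.610 mV.
(V_in − V_low)/LSB = (0.4444 − (−1.25)) / 0.000610352 = 2776.105.
round(2776.105) = 2776.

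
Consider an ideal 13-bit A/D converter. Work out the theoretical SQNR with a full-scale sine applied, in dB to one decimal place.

80.0 dB

SNR ≈ 6.02·N + 1.76 dB = 6.02·13 + 1.76 = 80.02 dB.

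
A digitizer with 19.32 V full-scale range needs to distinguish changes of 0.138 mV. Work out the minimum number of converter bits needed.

18 bits

Number of steps required ≥ 19.32 V / 0.138 mV = 140000.00.
Need 2^N ≥ 140000.00; 2^17 = 131072, 2^18 = 262144.
Minimum N = 18.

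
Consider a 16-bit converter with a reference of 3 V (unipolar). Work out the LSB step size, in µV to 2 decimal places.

Full-scale span = 3 V.
LSB = 3 / 2^16 = 3 / 65536 = 4.57764e-05 V = 45.78 µV.

45.78 µV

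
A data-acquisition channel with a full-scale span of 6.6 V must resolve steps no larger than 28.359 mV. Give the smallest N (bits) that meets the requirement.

Number of steps required ≥ 6.6 V / 28.359 mV = 232.73.
Need 2^N ≥ 232.73; 2^7 = 128, 2^8 = 256.
Minimum N = 8.

8 bits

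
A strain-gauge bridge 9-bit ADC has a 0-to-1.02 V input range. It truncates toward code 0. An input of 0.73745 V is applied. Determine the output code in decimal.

code 370

With 512 levels over 1.02 V, one step is 1.992 mV.
(0.73745 − 0) / 0.00199219 = 370.171 LSBs.
So the output code is 370.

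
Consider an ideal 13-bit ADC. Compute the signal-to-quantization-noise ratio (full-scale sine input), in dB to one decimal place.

SNR ≈ 6.02·N + 1.76 dB = 6.02·13 + 1.76 = 80.02 dB.

80.0 dB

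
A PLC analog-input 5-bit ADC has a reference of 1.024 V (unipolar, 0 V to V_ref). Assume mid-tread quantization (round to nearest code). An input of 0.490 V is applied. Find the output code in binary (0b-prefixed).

Full-scale span = 1.024 V; LSB = 1.024/2^5 = 32.000 mV.
(V_in − V_low)/LSB = (0.490 − 0) / 0.032 = 15.312.
Round → code 15.
In binary (0b-prefixed): 0b1111.

code 0b1111 (decimal 15)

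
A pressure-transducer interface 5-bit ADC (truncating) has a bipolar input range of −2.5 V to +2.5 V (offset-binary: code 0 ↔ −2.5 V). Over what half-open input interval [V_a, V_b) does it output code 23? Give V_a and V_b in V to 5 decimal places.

LSB = 5/2^5 = 156.250 mV.
V_a = V_low + 23·LSB = 1.09375 V; V_b = V_low + 24·LSB = 1.25 V.

[1.09375 V, 1.25000 V)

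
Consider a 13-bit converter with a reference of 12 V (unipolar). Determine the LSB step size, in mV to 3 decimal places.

Full-scale span = 12 V.
LSB = 12 / 2^13 = 12 / 8192 = 0.00146484 V = 1.465 mV.

1.465 mV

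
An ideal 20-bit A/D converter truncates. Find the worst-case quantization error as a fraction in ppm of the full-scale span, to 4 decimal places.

0.9537 ppm

Truncating → worst-case error = 1 LSB = V_FS/2^20, so 1e+06/1048576 = 0.953674 ppm of full scale.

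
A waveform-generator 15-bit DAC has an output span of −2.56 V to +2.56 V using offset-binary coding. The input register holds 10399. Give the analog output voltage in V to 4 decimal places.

LSB = 5.12 V / 2^15 = 156.25 µV.
V_out = (−2.56) + 10399 × 0.00015625 V = -0.935156 V.

-0.9352 V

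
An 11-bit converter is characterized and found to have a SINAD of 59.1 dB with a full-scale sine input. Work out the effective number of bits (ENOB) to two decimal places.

9.52 bits

ENOB = (SINAD − 1.76) / 6.02 = (59.1 − 1.76)/6.02 = 9.525.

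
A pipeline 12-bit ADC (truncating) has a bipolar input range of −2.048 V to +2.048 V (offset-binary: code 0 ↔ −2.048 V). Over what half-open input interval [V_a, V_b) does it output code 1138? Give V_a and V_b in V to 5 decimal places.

LSB = 4.096/2^12 = 1.000 mV.
V_a = V_low + 1138·LSB = -0.91 V; V_b = V_low + 1139·LSB = -0.909 V.

[-0.91000 V, -0.90900 V)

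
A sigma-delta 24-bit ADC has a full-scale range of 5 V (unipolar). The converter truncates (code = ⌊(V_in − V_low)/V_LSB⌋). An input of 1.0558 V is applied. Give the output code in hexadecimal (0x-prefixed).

LSB = 5 V / 16777216 = 0.30 µV.
(1.0558 − 0) / 2.98023e-07 = 3542676.931 LSBs.
⌊·⌋(3542676.931) = 3542676.
In hexadecimal (0x-prefixed): 0x360E94.

code 0x360E94 (decimal 3542676)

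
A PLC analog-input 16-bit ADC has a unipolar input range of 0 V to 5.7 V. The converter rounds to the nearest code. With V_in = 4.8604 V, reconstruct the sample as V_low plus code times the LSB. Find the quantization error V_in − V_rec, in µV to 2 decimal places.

One LSB is 5.7 V / 65536 = 86.98 µV.
Scaled input = 55882.6622 LSBs, so code = 55883.
Reconstructed: 4.8604294 V.
Error = 4.8604 − 4.8604294 = -2.93823e-05 V = -29.38 µV.

-29.38 µV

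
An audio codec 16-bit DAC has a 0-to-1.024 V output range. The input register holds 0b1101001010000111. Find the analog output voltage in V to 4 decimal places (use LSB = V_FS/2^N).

0.8421 V

LSB = 1.024 V / 2^16 = 15.62 µV.
Code 0b1101001010000111 = 53895 decimal.
V_out = 0 + 53895 × 1.5625e-05 V = 0.842109 V.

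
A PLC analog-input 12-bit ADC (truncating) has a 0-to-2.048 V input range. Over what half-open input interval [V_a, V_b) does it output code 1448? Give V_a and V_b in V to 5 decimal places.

LSB = 2.048/2^12 = 0.500 mV.
V_a = V_low + 1448·LSB = 0.724 V; V_b = V_low + 1449·LSB = 0.7245 V.

[0.72400 V, 0.72450 V)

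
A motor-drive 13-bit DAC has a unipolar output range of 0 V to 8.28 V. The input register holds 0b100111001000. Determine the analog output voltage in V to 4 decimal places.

2.5309 V

LSB = 8.28 V / 2^13 = 1.011 mV.
Code 0b100111001000 = 2504 decimal.
V_out = 0 + 2504 × 0.00101074 V = 2.5309 V.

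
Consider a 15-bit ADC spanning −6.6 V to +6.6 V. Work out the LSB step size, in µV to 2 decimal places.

402.83 µV

Full-scale span = 13.2 V.
LSB = 13.2 / 2^15 = 13.2 / 32768 = 0.000402832 V = 402.83 µV.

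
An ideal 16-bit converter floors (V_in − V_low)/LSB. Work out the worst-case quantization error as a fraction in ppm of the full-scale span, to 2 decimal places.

15.26 ppm

Truncating → worst-case error = 1 LSB = V_FS/2^16, so 1e+06/65536 = 15.2588 ppm of full scale.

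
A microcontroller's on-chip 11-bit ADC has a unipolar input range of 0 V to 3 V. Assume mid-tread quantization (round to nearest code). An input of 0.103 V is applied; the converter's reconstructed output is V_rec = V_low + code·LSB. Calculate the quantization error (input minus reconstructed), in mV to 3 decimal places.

LSB = 3/2^11 = 1.465 mV.
(V_in − V_low)/LSB = (0.103 − 0)/0.00146484 = 70.3147 → code 70 (round).
Code 70 maps back to 0 + 70×0.00146484 V = 0.10253906 V.
Difference: 0.000460937 V → 0.461 mV.

0.461 mV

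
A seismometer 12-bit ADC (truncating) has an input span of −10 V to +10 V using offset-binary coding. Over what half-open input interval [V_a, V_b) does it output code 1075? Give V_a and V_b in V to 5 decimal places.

LSB = 20/2^12 = 4.883 mV.
V_a = V_low + 1075·LSB = -4.75098 V; V_b = V_low + 1076·LSB = -4.74609 V.

[-4.75098 V, -4.74609 V)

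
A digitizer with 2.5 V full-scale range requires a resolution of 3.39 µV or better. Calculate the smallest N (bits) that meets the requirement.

Number of steps required ≥ 2.5 V / 3.39 µV = 737463.13.
Need 2^N ≥ 737463.13; 2^19 = 524288, 2^20 = 1048576.
Minimum N = 20.

20 bits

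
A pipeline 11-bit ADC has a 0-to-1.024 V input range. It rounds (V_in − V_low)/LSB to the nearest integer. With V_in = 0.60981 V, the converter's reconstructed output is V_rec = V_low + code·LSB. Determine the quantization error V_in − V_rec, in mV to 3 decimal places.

Step size: 1.024 V ÷ 2^11 = 0.500 mV.
(0.60981 − 0)/0.0005 = 1219.6200; round gives code 1220.
Reconstructed: 0.61 V.
V_in − V_rec = -0.00019 V = -0.190 mV.

-0.190 mV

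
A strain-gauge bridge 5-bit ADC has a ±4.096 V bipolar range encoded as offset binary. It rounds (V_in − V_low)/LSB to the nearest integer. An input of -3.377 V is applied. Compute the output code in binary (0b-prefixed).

With 32 levels over 8.192 V, one step is 256.000 mV.
Input sits at 2.809 steps above V_low.
Round → code 3.
In binary (0b-prefixed): 0b11.

code 0b11 (decimal 3)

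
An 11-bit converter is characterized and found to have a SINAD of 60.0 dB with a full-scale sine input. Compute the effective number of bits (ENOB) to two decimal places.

ENOB = (SINAD − 1.76) / 6.02 = (60.0 − 1.76)/6.02 = 9.674.

9.67 bits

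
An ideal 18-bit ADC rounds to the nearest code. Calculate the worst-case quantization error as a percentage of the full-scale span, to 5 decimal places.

0.00019 %

Rounding → worst-case error = ½ LSB = V_FS/2^19, so 100/524288 = 0.000190735 % of full scale.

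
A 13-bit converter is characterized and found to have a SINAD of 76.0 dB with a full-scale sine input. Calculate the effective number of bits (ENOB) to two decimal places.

ENOB = (SINAD − 1.76) / 6.02 = (76.0 − 1.76)/6.02 = 12.332.

12.33 bits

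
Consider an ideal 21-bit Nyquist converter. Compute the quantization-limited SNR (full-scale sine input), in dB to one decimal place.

128.2 dB

SNR ≈ 6.02·N + 1.76 dB = 6.02·21 + 1.76 = 128.18 dB.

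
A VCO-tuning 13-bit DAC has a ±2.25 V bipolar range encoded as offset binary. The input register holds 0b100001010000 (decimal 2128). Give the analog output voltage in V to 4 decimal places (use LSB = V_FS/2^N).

-1.0811 V

LSB = 4.5 V / 2^13 = 0.549 mV.
Code 0b100001010000 = 2128 decimal.
V_out = (−2.25) + 2128 × 0.000549316 V = -1.08105 V.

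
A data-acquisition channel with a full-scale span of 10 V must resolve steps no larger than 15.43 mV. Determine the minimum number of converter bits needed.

Number of steps required ≥ 10 V / 15.43 mV = 648.09.
Need 2^N ≥ 648.09; 2^9 = 512, 2^10 = 1024.
Minimum N = 10.

10 bits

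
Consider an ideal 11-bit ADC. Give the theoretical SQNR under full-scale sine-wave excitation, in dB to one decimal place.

SNR ≈ 6.02·N + 1.76 dB = 6.02·11 + 1.76 = 67.98 dB.

68.0 dB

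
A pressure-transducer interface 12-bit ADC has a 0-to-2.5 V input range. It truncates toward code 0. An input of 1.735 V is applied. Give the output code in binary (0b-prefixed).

code 0b101100011010 (decimal 2842)

LSB = 2.5 V / 4096 = 0.610 mV.
(V_in − V_low)/LSB = (1.735 − 0) / 0.000610352 = 2842.624.
Floor → code 2842.
In binary (0b-prefixed): 0b101100011010.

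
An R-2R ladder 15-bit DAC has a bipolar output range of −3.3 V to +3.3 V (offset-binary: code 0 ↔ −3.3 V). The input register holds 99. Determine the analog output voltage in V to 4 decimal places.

-3.2801 V

LSB = 6.6 V / 2^15 = 201.42 µV.
V_out = (−3.3) + 99 × 0.000201416 V = -3.28006 V.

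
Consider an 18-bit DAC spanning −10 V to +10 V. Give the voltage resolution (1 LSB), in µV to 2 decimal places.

Full-scale span = 20 V.
LSB = 20 / 2^18 = 20 / 262144 = 7.62939e-05 V = 76.29 µV.

76.29 µV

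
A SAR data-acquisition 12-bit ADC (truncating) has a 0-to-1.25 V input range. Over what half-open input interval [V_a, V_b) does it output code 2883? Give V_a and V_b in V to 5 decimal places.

LSB = 1.25/2^12 = 305.18 µV.
V_a = V_low + 2883·LSB = 0.879822 V; V_b = V_low + 2884·LSB = 0.880127 V.

[0.87982 V, 0.88013 V)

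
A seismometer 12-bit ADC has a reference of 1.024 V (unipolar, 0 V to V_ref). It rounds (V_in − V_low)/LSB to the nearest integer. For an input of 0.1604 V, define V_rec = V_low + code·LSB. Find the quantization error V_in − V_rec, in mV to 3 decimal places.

-0.100 mV

LSB = 1.024/2^12 = 250.00 µV.
Scaled input = 641.6000 LSBs, so code = 642.
V_rec = 0 + 642·0.00025 = 0.1605 V.
Difference: -0.0001 V → -0.100 mV.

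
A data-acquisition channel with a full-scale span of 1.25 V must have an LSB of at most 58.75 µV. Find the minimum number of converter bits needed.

15 bits

Number of steps required ≥ 1.25 V / 58.75 µV = 21276.60.
Need 2^N ≥ 21276.60; 2^14 = 16384, 2^15 = 32768.
Minimum N = 15.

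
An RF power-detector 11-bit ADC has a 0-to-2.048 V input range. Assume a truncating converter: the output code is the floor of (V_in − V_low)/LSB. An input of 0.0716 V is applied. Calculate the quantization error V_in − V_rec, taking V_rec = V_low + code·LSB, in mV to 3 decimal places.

0.600 mV

Step size: 2.048 V ÷ 2^11 = 1.000 mV.
(V_in − V_low)/LSB = (0.0716 − 0)/0.001 = 71.6000 → code 71 (floor).
Reconstructed: 0.071 V.
Difference: 0.0006 V → 0.600 mV.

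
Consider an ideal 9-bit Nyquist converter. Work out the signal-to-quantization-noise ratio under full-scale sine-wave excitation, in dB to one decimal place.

55.9 dB

SNR ≈ 6.02·N + 1.76 dB = 6.02·9 + 1.76 = 55.94 dB.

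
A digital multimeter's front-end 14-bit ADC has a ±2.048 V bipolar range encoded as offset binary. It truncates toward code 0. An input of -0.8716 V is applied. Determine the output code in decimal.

Full-scale span = 4.096 V; LSB = 4.096/2^14 = 250.00 µV.
(-0.8716 − (−2.048)) / 0.00025 = 4705.600 LSBs.
Floor → code 4705.

code 4705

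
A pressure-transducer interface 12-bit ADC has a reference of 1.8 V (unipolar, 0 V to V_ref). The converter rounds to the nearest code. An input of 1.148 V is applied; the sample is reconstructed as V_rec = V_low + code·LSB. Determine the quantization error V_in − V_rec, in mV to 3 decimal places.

LSB = 1.8/2^12 = 439.45 µV.
(1.148 − 0)/0.000439453 = 2612.3378; round gives code 2612.
Reconstructed: 1.1478516 V.
V_in − V_rec = 0.000148437 V = 0.148 mV.

0.148 mV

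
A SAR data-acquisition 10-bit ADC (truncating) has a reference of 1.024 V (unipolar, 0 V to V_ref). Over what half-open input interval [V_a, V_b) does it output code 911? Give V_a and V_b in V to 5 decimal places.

[0.91100 V, 0.91200 V)

LSB = 1.024/2^10 = 1.000 mV.
V_a = V_low + 911·LSB = 0.911 V; V_b = V_low + 912·LSB = 0.912 V.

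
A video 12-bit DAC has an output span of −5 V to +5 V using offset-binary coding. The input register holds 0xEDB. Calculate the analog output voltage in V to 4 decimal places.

4.2847 V

LSB = 10 V / 2^12 = 2.441 mV.
Code 0xEDB = 3803 decimal.
V_out = (−5) + 3803 × 0.00244141 V = 4.28467 V.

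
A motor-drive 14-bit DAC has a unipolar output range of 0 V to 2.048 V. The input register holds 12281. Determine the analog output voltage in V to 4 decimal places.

LSB = 2.048 V / 2^14 = 125.00 µV.
V_out = 0 + 12281 × 0.000125 V = 1.53513 V.

1.5351 V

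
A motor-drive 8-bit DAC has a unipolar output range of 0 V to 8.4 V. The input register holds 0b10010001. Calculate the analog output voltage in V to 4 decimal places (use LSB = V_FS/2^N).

4.7578 V

LSB = 8.4 V / 2^8 = 32.812 mV.
Code 0b10010001 = 145 decimal.
V_out = 0 + 145 × 0.0328125 V = 4.75781 V.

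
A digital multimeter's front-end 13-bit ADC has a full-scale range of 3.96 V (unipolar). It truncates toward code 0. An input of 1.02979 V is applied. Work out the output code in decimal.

code 2130

Full-scale span = 3.96 V; LSB = 3.96/2^13 = 483.40 µV.
(V_in − V_low)/LSB = (1.02979 − 0) / 0.000483398 = 2130.313.
So the output code is 2130.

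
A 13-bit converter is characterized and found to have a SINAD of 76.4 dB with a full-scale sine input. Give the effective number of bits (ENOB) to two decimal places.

ENOB = (SINAD − 1.76) / 6.02 = (76.4 − 1.76)/6.02 = 12.399.

12.40 bits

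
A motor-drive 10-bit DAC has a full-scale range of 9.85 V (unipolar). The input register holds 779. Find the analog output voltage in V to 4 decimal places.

7.4933 V

LSB = 9.85 V / 2^10 = 9.619 mV.
V_out = 0 + 779 × 0.00961914 V = 7.49331 V.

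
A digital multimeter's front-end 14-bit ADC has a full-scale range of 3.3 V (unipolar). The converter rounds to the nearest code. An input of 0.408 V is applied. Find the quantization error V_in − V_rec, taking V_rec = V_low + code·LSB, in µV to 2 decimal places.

-68.85 µV

One LSB is 3.3 V / 16384 = 201.42 µV.
Scaled input = 2025.6582 LSBs, so code = 2026.
Reconstructed: 0.40806885 V.
V_in − V_rec = -6.88477e-05 V = -68.85 µV.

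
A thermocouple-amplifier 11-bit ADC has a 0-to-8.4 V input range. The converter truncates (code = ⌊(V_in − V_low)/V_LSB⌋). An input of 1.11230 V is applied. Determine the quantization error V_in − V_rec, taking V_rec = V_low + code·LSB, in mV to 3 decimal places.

0.777 mV

LSB = 8.4/2^11 = 4.102 mV.
(1.11230 − 0)/0.00410156 = 271.1893; ⌊·⌋ gives code 271.
Reconstructed: 1.1115234 V.
Error = 1.11230 − 1.1115234 = 0.000776563 V = 0.777 mV.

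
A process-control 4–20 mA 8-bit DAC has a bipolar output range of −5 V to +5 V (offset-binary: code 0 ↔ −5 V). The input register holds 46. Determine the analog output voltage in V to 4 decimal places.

-3.2031 V

LSB = 10 V / 2^8 = 39.062 mV.
V_out = (−5) + 46 × 0.0390625 V = -3.20312 V.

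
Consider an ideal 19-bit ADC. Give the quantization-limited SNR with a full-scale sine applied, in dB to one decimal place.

SNR ≈ 6.02·N + 1.76 dB = 6.02·19 + 1.76 = 116.14 dB.

116.1 dB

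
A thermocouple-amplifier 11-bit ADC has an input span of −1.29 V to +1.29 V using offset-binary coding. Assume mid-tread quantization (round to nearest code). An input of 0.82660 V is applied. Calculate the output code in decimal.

Full-scale span = 2.58 V; LSB = 2.58/2^11 = 1.260 mV.
Input sits at 1680.154 steps above V_low.
Round → code 1680.

code 1680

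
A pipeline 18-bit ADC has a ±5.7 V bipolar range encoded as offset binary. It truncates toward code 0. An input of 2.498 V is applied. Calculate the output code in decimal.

code 188513

Full-scale span = 11.4 V; LSB = 11.4/2^18 = 43.49 µV.
Input sits at 188513.729 steps above V_low.
So the output code is 188513.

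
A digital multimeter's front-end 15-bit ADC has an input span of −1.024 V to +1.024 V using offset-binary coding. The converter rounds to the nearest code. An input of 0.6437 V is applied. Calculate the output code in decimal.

Full-scale span = 2.048 V; LSB = 2.048/2^15 = 62.50 µV.
Input sits at 26683.200 steps above V_low.
round(26683.200) = 26683.

code 26683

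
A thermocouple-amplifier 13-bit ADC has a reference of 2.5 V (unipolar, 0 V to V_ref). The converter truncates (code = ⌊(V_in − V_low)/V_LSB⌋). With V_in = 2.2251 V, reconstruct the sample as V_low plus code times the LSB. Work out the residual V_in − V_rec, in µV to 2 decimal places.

63.38 µV

LSB = 2.5/2^13 = 305.18 µV.
(2.2251 − 0)/0.000305176 = 7291.2077; ⌊·⌋ gives code 7291.
Reconstructed: 2.2250366 V.
Error = 2.2251 − 2.2250366 = 6.33789e-05 V = 63.38 µV.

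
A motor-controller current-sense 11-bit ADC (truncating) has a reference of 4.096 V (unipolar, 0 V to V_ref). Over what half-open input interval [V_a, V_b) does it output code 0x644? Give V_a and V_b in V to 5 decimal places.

[3.20800 V, 3.21000 V)

LSB = 4.096/2^11 = 2.000 mV.
Code 0x644 = 1604 decimal.
V_a = V_low + 1604·LSB = 3.208 V; V_b = V_low + 1605·LSB = 3.21 V.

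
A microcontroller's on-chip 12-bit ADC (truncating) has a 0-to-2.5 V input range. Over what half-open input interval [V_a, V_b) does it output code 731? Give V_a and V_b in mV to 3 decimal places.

[446.167 mV, 446.777 mV)

LSB = 2.5/2^12 = 0.610 mV.
V_a = V_low + 731·LSB = 0.446167 V; V_b = V_low + 732·LSB = 0.446777 V.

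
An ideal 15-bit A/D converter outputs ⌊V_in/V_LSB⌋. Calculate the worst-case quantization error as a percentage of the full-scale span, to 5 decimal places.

Truncating → worst-case error = 1 LSB = V_FS/2^15, so 100/32768 = 0.00305176 % of full scale.

0.00305 %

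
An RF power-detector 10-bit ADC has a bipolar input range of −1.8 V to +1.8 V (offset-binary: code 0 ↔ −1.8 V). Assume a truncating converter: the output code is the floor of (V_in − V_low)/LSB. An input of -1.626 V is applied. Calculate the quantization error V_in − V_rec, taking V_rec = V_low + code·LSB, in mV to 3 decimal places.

One LSB is 3.6 V / 1024 = 3.516 mV.
Scaled input = 49.4933 LSBs, so code = 49.
Code 49 maps back to (−1.8) + 49×0.00351563 V = -1.6277344 V.
Error = -1.626 − (−1.6277344) = 0.00173438 V = 1.734 mV.

1.734 mV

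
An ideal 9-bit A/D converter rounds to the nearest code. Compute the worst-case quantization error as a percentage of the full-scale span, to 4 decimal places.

Rounding → worst-case error = ½ LSB = V_FS/2^10, so 100/1024 = 0.0976562 % of full scale.

0.0977 %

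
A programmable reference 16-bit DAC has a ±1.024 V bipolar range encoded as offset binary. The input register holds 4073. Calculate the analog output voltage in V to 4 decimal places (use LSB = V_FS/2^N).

LSB = 2.048 V / 2^16 = 31.25 µV.
V_out = (−1.024) + 4073 × 3.125e-05 V = -0.896719 V.

-0.8967 V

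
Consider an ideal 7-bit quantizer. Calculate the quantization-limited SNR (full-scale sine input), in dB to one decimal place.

SNR ≈ 6.02·N + 1.76 dB = 6.02·7 + 1.76 = 43.90 dB.

43.9 dB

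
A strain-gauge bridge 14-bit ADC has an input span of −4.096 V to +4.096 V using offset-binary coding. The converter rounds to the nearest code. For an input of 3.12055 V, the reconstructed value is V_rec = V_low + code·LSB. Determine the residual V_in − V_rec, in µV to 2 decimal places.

50.00 µV

LSB = 8.192/2^14 = 0.500 mV.
Scaled input = 14433.1000 LSBs, so code = 14433.
V_rec = (−4.096) + 14433·0.0005 = 3.1205 V.
V_in − V_rec = 5e-05 V = 50.00 µV.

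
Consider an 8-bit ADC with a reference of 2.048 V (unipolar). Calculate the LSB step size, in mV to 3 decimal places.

8.000 mV

Full-scale span = 2.048 V.
LSB = 2.048 / 2^8 = 2.048 / 256 = 0.008 V = 8.000 mV.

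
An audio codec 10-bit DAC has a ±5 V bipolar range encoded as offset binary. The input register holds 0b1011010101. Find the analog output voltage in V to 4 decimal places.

2.0801 V

LSB = 10 V / 2^10 = 9.766 mV.
Code 0b1011010101 = 725 decimal.
V_out = (−5) + 725 × 0.00976562 V = 2.08008 V.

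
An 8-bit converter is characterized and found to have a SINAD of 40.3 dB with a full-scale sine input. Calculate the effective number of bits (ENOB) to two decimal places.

6.40 bits

ENOB = (SINAD − 1.76) / 6.02 = (40.3 − 1.76)/6.02 = 6.402.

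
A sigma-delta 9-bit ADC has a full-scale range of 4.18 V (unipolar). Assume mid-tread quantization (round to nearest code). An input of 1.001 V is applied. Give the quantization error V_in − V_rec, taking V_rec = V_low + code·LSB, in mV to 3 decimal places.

LSB = 4.18/2^9 = 8.164 mV.
(1.001 − 0)/0.00816406 = 122.6105; round gives code 123.
Reconstructed: 1.0041797 V.
Difference: -0.00317969 V → -3.180 mV.

-3.180 mV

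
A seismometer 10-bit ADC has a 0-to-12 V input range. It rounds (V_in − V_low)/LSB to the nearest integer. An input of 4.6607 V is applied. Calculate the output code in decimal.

LSB = 12 V / 1024 = 11.719 mV.
(4.6607 − 0) / 0.0117188 = 397.713 LSBs.
So the output code is 398.

code 398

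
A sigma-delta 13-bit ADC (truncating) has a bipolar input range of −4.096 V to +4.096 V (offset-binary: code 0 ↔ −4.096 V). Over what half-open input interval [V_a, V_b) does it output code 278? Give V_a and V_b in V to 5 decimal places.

LSB = 8.192/2^13 = 1.000 mV.
V_a = V_low + 278·LSB = -3.818 V; V_b = V_low + 279·LSB = -3.817 V.

[-3.81800 V, -3.81700 V)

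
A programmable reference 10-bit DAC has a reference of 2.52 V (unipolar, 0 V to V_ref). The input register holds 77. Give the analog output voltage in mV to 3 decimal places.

189.492 mV

LSB = 2.52 V / 2^10 = 2.461 mV.
V_out = 0 + 77 × 0.00246094 V = 0.189492 V.
= 189.492 mV.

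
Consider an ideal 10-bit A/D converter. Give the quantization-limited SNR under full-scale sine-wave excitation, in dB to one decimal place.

SNR ≈ 6.02·N + 1.76 dB = 6.02·10 + 1.76 = 61.96 dB.

62.0 dB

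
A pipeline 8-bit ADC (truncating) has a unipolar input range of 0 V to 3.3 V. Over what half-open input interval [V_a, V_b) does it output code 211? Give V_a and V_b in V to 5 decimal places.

LSB = 3.3/2^8 = 12.891 mV.
V_a = V_low + 211·LSB = 2.71992 V; V_b = V_low + 212·LSB = 2.73281 V.

[2.71992 V, 2.73281 V)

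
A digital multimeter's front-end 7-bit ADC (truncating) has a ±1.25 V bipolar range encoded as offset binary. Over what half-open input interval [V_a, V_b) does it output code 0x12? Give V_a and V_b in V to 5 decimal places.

[-0.89844 V, -0.87891 V)

LSB = 2.5/2^7 = 19.531 mV.
Code 0x12 = 18 decimal.
V_a = V_low + 18·LSB = -0.898438 V; V_b = V_low + 19·LSB = -0.878906 V.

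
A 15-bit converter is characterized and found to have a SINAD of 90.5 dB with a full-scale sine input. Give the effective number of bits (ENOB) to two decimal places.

14.74 bits

ENOB = (SINAD − 1.76) / 6.02 = (90.5 − 1.76)/6.02 = 14.741.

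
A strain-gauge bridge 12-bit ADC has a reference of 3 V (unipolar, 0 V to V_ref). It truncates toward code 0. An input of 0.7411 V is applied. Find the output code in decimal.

With 4096 levels over 3 V, one step is 0.732 mV.
(0.7411 − 0) / 0.000732422 = 1011.849 LSBs.
So the output code is 1011.

code 1011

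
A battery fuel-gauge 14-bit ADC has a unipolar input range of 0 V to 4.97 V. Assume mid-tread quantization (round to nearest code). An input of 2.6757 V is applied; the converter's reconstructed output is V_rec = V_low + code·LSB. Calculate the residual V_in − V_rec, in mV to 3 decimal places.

-0.104 mV

Step size: 4.97 V ÷ 2^14 = 303.34 µV.
Scaled input = 8820.6577 LSBs, so code = 8821.
Code 8821 maps back to 0 + 8821×0.000303345 V = 2.6758038 V.
Error = 2.6757 − 2.6758038 = -0.000103833 V = -0.104 mV.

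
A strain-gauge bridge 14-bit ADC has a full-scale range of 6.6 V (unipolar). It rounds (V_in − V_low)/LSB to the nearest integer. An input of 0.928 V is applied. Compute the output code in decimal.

code 2304

With 16384 levels over 6.6 V, one step is 402.83 µV.
(0.928 − 0) / 0.000402832 = 2303.690 LSBs.
So the output code is 2304.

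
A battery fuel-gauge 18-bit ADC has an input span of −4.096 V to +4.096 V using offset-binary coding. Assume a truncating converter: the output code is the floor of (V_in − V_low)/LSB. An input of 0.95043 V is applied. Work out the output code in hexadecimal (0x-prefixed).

Full-scale span = 8.192 V; LSB = 8.192/2^18 = 31.25 µV.
(0.95043 − (−4.096)) / 3.125e-05 = 161485.760 LSBs.
Floor → code 161485.
In hexadecimal (0x-prefixed): 0x276CD.

code 0x276CD (decimal 161485)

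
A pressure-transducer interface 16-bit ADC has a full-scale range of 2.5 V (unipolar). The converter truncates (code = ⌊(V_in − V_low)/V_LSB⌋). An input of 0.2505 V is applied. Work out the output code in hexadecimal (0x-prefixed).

code 0x19A6 (decimal 6566)

LSB = 2.5 V / 65536 = 38.15 µV.
(0.2505 − 0) / 3.8147e-05 = 6566.707 LSBs.
⌊·⌋(6566.707) = 6566.
In hexadecimal (0x-prefixed): 0x19A6.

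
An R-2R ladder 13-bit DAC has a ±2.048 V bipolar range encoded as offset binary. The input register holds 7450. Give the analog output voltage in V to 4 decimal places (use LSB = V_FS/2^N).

1.6770 V

LSB = 4.096 V / 2^13 = 0.500 mV.
V_out = (−2.048) + 7450 × 0.0005 V = 1.677 V.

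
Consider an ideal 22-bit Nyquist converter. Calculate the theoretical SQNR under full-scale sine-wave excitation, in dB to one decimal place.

SNR ≈ 6.02·N + 1.76 dB = 6.02·22 + 1.76 = 134.20 dB.

134.2 dB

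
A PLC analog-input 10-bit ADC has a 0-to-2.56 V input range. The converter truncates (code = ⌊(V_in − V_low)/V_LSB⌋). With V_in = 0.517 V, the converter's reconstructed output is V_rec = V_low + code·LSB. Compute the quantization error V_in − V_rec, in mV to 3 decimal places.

LSB = 2.56/2^10 = 2.500 mV.
Scaled input = 206.8000 LSBs, so code = 206.
Code 206 maps back to 0 + 206×0.0025 V = 0.515 V.
Error = 0.517 − 0.515 = 0.002 V = 2.000 mV.

2.000 mV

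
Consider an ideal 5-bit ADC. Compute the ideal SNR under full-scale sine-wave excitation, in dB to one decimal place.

SNR ≈ 6.02·N + 1.76 dB = 6.02·5 + 1.76 = 31.86 dB.

31.9 dB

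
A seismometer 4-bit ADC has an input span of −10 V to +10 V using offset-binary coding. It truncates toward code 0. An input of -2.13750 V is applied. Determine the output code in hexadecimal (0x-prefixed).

Full-scale span = 20 V; LSB = 20/2^4 = 1.2500 V.
(V_in − V_low)/LSB = (-2.13750 − (−10)) / 1.25 = 6.290.
Floor → code 6.
In hexadecimal (0x-prefixed): 0x6.

code 0x6 (decimal 6)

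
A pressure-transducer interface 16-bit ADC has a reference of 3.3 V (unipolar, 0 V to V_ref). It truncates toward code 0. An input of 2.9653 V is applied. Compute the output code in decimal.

code 58889

With 65536 levels over 3.3 V, one step is 50.35 µV.
(V_in − V_low)/LSB = (2.9653 − 0) / 5.0354e-05 = 58889.061.
So the output code is 58889.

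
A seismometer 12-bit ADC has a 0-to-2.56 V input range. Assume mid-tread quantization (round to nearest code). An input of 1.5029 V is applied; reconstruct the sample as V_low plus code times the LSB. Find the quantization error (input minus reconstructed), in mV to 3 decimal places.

Step size: 2.56 V ÷ 2^12 = 0.625 mV.
Scaled input = 2404.6400 LSBs, so code = 2405.
Code 2405 maps back to 0 + 2405×0.000625 V = 1.503125 V.
V_in − V_rec = -0.000225 V = -0.225 mV.

-0.225 mV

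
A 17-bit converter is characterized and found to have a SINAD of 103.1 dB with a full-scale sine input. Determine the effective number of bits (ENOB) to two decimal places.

16.83 bits

ENOB = (SINAD − 1.76) / 6.02 = (103.1 − 1.76)/6.02 = 16.834.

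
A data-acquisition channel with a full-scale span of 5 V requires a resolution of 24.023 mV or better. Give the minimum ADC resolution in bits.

8 bits

Number of steps required ≥ 5 V / 24.023 mV = 208.13.
Need 2^N ≥ 208.13; 2^7 = 128, 2^8 = 256.
Minimum N = 8.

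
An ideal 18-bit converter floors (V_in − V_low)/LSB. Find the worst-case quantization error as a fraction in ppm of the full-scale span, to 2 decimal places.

3.81 ppm

Truncating → worst-case error = 1 LSB = V_FS/2^18, so 1e+06/262144 = 3.8147 ppm of full scale.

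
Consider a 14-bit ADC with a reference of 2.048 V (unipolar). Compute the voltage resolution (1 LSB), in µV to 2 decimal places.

Full-scale span = 2.048 V.
LSB = 2.048 / 2^14 = 2.048 / 16384 = 0.000125 V = 125.00 µV.

125.00 µV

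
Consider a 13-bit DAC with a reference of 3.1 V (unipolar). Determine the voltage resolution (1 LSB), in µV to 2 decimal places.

Full-scale span = 3.1 V.
LSB = 3.1 / 2^13 = 3.1 / 8192 = 0.000378418 V = 378.42 µV.

378.42 µV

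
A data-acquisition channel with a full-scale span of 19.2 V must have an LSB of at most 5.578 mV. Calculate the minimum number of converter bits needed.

12 bits

Number of steps required ≥ 19.2 V / 5.578 mV = 3442.09.
Need 2^N ≥ 3442.09; 2^11 = 2048, 2^12 = 4096.
Minimum N = 12.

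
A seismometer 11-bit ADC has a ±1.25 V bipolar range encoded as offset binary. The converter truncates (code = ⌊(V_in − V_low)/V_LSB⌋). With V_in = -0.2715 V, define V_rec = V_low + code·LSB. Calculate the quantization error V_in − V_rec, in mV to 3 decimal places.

Step size: 2.5 V ÷ 2^11 = 1.221 mV.
(V_in − V_low)/LSB = (-0.2715 − (−1.25))/0.0012207 = 801.5872 → code 801 (floor).
Code 801 maps back to (−1.25) + 801×0.0012207 V = -0.2722168 V.
Difference: 0.000716797 V → 0.717 mV.

0.717 mV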